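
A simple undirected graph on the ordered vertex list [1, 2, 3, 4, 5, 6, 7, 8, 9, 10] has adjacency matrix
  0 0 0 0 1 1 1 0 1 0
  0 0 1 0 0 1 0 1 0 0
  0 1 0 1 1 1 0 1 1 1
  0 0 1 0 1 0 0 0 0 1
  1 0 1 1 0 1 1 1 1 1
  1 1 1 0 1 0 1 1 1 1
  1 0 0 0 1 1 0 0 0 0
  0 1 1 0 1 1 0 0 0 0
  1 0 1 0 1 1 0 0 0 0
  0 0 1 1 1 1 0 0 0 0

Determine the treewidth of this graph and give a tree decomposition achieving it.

Every bag has size at most 4, so the width is 4 − 1 = 3 and tw(G) ≤ 3. For the lower bound, the 4 vertices {2, 3, 6, 8} are pairwise adjacent, and any tree decomposition puts a clique entirely inside one bag — forcing width ≥ 3. Therefore the treewidth is 3.

Treewidth 3.
Bags: B1 = {3, 5, 6, 9}  B2 = {1, 5, 6, 9}  B3 = {1, 5, 6, 7}  B4 = {3, 5, 6, 10}  B5 = {3, 5, 6, 8}  B6 = {2, 3, 6, 8}  B7 = {3, 4, 5, 10}
Tree: B1–B2, B2–B3, B1–B4, B1–B5, B5–B6, B4–B7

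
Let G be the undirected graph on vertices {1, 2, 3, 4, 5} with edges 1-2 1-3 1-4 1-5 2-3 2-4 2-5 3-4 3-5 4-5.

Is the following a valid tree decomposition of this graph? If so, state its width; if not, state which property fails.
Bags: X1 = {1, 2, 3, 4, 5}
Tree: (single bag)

Checking the three conditions: (i) the bags cover all of {1, 2, 3, 4, 5}; (ii) for each edge, some bag contains both endpoints; (iii) the bags containing any fixed vertex form a subtree. All hold, so the decomposition is valid with width 5 − 1 = 4.

Yes; width 4.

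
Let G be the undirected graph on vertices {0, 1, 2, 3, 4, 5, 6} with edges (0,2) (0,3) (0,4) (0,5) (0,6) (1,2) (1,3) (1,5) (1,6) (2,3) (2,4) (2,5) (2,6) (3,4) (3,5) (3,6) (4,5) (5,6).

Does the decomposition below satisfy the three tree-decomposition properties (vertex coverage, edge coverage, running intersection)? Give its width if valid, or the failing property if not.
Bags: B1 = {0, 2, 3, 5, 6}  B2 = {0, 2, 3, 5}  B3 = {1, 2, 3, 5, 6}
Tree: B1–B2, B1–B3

A tree decomposition must satisfy three properties: every vertex lies in some bag; for every edge, both endpoints lie together in some bag; and for every vertex, the bags containing it form a connected subtree. Here vertex 4 appears in no bag, so the decomposition is invalid.

No — vertex 4 appears in no bag.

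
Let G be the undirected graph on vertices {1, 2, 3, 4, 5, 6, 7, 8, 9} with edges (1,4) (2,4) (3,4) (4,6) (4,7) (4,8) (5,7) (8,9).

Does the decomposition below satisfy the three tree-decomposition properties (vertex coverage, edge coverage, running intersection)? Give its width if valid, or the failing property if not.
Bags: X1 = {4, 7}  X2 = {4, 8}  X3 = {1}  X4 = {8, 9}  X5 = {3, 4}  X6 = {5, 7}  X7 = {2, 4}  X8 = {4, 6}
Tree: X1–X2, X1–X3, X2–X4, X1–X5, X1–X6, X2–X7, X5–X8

No — edge (4,1) lies in no bag.

A tree decomposition must satisfy three properties: every vertex lies in some bag; for every edge, both endpoints lie together in some bag; and for every vertex, the bags containing it form a connected subtree. Here edge (4,1) lies in no bag, so the decomposition is invalid.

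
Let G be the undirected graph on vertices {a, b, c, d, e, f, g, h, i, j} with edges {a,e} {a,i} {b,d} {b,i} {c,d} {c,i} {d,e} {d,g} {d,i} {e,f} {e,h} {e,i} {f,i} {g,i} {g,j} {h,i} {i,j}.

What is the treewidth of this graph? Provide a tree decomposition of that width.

The largest bag has 3 vertices, giving width 2; this decomposition certifies tw(G) ≤ 2. For the lower bound, the 3 vertices {d, g, i} are pairwise adjacent, and any tree decomposition puts a clique entirely inside one bag — forcing width ≥ 2. Combining the bounds, tw(G) = 2.

Treewidth 2.
One such decomposition:
Bags: B1 = {b, d, i}  B2 = {d, g, i}  B3 = {d, e, i}  B4 = {e, f, i}  B5 = {c, d, i}  B6 = {g, i, j}  B7 = {a, e, i}  B8 = {e, h, i}
Tree: B1–B2, B2–B3, B3–B4, B2–B5, B2–B6, B3–B7, B3–B8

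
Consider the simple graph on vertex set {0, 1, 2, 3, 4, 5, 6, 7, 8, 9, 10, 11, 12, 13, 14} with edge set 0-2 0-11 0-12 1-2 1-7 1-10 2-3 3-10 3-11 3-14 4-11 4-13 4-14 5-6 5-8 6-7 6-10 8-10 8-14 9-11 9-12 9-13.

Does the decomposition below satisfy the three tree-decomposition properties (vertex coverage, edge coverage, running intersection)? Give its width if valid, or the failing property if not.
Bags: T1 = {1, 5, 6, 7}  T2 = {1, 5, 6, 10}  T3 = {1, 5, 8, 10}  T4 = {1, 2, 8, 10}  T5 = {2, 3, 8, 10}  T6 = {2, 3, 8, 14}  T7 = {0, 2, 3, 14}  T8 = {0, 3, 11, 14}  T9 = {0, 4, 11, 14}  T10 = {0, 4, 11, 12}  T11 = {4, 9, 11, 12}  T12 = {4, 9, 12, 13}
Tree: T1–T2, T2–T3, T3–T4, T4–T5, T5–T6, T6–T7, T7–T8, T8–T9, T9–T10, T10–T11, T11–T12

Checking the three conditions: (i) the bags cover all of {0, 1, 2, 3, 4, 5, 6, 7, 8, 9, 10, 11, 12, 13, 14}; (ii) for each edge, some bag contains both endpoints; (iii) the bags containing any fixed vertex form a subtree. All hold, so the decomposition is valid with width 4 − 1 = 3.

Yes; width 3.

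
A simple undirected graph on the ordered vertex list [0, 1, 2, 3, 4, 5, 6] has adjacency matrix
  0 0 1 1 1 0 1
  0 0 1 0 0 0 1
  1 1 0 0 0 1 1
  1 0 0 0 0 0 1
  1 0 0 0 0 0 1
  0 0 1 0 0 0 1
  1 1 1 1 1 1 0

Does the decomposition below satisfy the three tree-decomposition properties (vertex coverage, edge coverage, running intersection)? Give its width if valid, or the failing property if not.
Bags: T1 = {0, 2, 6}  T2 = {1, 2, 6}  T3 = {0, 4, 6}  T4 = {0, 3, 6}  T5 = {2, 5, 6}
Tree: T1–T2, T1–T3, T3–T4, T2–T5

Checking the three conditions: (i) the bags cover all of {0, 1, 2, 3, 4, 5, 6}; (ii) for each edge, some bag contains both endpoints; (iii) the bags containing any fixed vertex form a subtree. All hold, so the decomposition is valid with width 3 − 1 = 2.

Yes; width 2.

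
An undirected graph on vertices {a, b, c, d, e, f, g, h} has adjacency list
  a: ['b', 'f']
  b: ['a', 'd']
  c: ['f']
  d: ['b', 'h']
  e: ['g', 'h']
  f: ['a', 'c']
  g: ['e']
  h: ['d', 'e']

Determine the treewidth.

1

A width-1 tree decomposition is:
Bags: B1 = {e, g}  B2 = {e, h}  B3 = {d, h}  B4 = {b, d}  B5 = {a, b}  B6 = {a, f}  B7 = {c, f}
Tree: B1–B2, B2–B3, B3–B4, B4–B5, B5–B6, B6–B7
Each bag holds 2 vertices, so the decomposition has width 1, which upper-bounds the treewidth. Since G has at least one edge (e.g. g–e), it is not an edgeless graph, so tw(G) ≥ 1. The upper and lower bounds meet at 1, so that is the treewidth.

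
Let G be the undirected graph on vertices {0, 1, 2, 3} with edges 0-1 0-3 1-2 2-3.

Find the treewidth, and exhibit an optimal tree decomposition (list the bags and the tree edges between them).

Every bag has size at most 3, so the width is 3 − 1 = 2 and tw(G) ≤ 2. For the lower bound, G contains the cycle 0–1–2–3–0, so G is not a forest; only forests have treewidth ≤ 1, hence tw(G) ≥ 2. Therefore the treewidth is 2.

Treewidth 2.
Bags: B1 = {0, 1, 2}  B2 = {0, 2, 3}
Tree: B1–B2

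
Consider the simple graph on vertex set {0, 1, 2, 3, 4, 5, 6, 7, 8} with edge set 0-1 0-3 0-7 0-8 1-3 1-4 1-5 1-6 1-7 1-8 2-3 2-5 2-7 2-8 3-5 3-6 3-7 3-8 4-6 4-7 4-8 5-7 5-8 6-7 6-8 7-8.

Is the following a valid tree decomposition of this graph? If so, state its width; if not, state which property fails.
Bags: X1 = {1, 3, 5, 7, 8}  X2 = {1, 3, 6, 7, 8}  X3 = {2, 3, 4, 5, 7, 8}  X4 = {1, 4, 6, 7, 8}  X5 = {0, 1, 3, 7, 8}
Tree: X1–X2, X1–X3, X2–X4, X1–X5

No — bags containing vertex 4 are not connected in the tree.

A tree decomposition must satisfy three properties: every vertex lies in some bag; for every edge, both endpoints lie together in some bag; and for every vertex, the bags containing it form a connected subtree. Here bags containing vertex 4 are not connected in the tree, so the decomposition is invalid.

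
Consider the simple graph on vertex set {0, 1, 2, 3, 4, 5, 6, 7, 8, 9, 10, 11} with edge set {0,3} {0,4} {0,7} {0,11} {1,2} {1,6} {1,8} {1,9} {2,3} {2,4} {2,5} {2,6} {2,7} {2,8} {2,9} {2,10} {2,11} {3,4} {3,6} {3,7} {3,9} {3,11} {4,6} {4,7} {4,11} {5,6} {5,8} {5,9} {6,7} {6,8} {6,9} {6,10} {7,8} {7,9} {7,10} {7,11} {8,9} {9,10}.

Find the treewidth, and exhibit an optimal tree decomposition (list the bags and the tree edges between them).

Treewidth 4.
Bags: B1 = {2, 6, 7, 8, 9}  B2 = {2, 5, 6, 8, 9}  B3 = {1, 2, 6, 8, 9}  B4 = {2, 3, 6, 7, 9}  B5 = {2, 3, 4, 6, 7}  B6 = {2, 3, 4, 7, 11}  B7 = {2, 6, 7, 9, 10}  B8 = {0, 3, 4, 7, 11}
Tree: B1–B2, B1–B3, B1–B4, B4–B5, B5–B6, B1–B7, B6–B8

Every bag has size at most 5, so the width is 5 − 1 = 4 and tw(G) ≤ 4. Conversely, {0, 3, 4, 7, 11} is a clique of size 5, and the vertices of any clique must share a bag in every tree decomposition; so some bag has ≥ 5 vertices and tw(G) ≥ 4. Hence tw(G) = 4 exactly.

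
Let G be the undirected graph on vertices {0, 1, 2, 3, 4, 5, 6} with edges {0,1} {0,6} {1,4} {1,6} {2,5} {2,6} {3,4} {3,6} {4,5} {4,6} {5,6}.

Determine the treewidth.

A width-2 tree decomposition is:
Bags: B1 = {4, 5, 6}  B2 = {3, 4, 6}  B3 = {1, 4, 6}  B4 = {0, 1, 6}  B5 = {2, 5, 6}
Tree: B1–B2, B2–B3, B3–B4, B1–B5
Each bag holds 3 vertices, so the decomposition has width 2, which upper-bounds the treewidth. Conversely, {0, 1, 6} is a clique of size 3, and the vertices of any clique must share a bag in every tree decomposition; so some bag has ≥ 3 vertices and tw(G) ≥ 2. Hence tw(G) = 2 exactly.

2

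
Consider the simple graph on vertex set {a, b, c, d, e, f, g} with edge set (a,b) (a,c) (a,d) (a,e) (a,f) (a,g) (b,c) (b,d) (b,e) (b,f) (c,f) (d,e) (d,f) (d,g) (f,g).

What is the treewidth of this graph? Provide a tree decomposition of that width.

Treewidth 3.
One optimal decomposition is:
Bags: B1 = {a, b, d, f}  B2 = {a, b, d, e}  B3 = {a, b, c, f}  B4 = {a, d, f, g}
Tree: B1–B2, B1–B3, B1–B4

Every bag has size at most 4, so the width is 4 − 1 = 3 and tw(G) ≤ 3. Conversely, {a, b, d, e} is a clique of size 4, and the vertices of any clique must share a bag in every tree decomposition; so some bag has ≥ 4 vertices and tw(G) ≥ 3. Combining the bounds, tw(G) = 3.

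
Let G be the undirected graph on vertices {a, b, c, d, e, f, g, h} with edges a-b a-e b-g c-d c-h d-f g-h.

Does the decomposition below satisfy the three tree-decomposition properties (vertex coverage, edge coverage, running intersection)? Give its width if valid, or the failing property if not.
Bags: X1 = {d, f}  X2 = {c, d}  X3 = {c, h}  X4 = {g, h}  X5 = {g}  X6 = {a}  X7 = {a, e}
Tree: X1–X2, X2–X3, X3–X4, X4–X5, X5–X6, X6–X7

A tree decomposition must satisfy three properties: every vertex lies in some bag; for every edge, both endpoints lie together in some bag; and for every vertex, the bags containing it form a connected subtree. Here vertex b appears in no bag, so the decomposition is invalid.

No — vertex b appears in no bag.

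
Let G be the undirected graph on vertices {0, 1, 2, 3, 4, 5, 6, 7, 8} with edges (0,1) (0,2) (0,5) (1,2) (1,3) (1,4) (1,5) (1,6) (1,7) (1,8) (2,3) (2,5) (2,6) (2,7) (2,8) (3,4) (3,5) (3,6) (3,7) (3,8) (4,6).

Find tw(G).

3

A width-3 tree decomposition is:
Bags: B1 = {1, 2, 3, 6}  B2 = {1, 2, 3, 5}  B3 = {1, 3, 4, 6}  B4 = {1, 2, 3, 8}  B5 = {1, 2, 3, 7}  B6 = {0, 1, 2, 5}
Tree: B1–B2, B1–B3, B1–B4, B1–B5, B2–B6
Every bag has size at most 4, so the width is 4 − 1 = 3 and tw(G) ≤ 3. For the lower bound, the 4 vertices {0, 1, 2, 5} are pairwise adjacent, and any tree decomposition puts a clique entirely inside one bag — forcing width ≥ 3. The upper and lower bounds meet at 3, so that is the treewidth.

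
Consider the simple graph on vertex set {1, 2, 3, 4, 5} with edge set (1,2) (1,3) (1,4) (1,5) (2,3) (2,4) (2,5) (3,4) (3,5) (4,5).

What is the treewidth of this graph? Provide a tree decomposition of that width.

A single bag containing all 5 vertices is trivially a valid decomposition of width 4. For the lower bound, the 5 vertices {1, 2, 3, 4, 5} are pairwise adjacent, and any tree decomposition puts a clique entirely inside one bag — forcing width ≥ 4. The upper and lower bounds meet at 4, so that is the treewidth.

Treewidth 4.
Bags: B1 = {1, 2, 3, 4, 5}
Tree: (single bag)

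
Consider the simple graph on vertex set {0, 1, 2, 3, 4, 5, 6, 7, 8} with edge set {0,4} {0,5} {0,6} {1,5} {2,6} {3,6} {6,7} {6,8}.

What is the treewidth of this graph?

A width-1 tree decomposition is:
Bags: B1 = {0, 6}  B2 = {6, 7}  B3 = {0, 5}  B4 = {3, 6}  B5 = {2, 6}  B6 = {1, 5}  B7 = {6, 8}  B8 = {0, 4}
Tree: B1–B2, B1–B3, B2–B4, B2–B5, B3–B6, B1–B7, B3–B8
Each bag holds 2 vertices, so the decomposition has width 1, which upper-bounds the treewidth. G has an edge, so its treewidth is at least 1. The upper and lower bounds meet at 1, so that is the treewidth.

1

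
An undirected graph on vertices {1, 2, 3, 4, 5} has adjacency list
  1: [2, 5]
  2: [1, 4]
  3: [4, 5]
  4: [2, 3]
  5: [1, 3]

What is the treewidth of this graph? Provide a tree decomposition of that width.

The largest bag has 3 vertices, giving width 2; this decomposition certifies tw(G) ≤ 2. Since 5–1–2–4–3–5 is a cycle in G, G is not acyclic. Forests are exactly the graphs of treewidth ≤ 1, so tw(G) ≥ 2. Hence tw(G) = 2 exactly.

Treewidth 2.
One optimal decomposition is:
Bags: B1 = {1, 2, 5}  B2 = {2, 4, 5}  B3 = {3, 4, 5}
Tree: B1–B2, B2–B3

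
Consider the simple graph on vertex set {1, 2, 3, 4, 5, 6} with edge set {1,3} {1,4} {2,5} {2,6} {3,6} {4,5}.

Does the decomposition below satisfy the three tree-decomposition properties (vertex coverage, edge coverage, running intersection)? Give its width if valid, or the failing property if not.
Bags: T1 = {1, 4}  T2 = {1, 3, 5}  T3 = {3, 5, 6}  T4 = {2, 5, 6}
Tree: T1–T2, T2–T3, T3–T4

No — edge (5,4) lies in no bag.

A tree decomposition must satisfy three properties: every vertex lies in some bag; for every edge, both endpoints lie together in some bag; and for every vertex, the bags containing it form a connected subtree. Here edge (5,4) lies in no bag, so the decomposition is invalid.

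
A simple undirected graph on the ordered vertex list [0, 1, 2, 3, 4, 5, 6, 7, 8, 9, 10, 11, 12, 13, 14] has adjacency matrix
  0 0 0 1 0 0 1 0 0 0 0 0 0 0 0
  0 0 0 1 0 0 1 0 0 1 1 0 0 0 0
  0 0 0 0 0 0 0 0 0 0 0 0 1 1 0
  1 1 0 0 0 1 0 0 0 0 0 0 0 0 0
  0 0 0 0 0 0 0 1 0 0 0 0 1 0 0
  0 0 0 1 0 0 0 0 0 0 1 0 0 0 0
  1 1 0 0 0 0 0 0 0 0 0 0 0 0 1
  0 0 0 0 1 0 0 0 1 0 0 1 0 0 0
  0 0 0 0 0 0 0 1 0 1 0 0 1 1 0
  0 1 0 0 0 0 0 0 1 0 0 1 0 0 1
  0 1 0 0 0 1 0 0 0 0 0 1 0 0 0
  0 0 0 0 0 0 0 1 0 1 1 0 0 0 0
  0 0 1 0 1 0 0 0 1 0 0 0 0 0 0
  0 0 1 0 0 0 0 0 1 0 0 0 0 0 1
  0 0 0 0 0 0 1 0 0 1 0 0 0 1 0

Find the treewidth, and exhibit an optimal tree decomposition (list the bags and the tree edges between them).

Each bag holds 4 vertices, so the decomposition has width 3, which upper-bounds the treewidth. For the lower bound: the 4 vertex sets {0,3,5}, {10}, {1}, {6,9,11,14} are disjoint, each induces a connected subgraph, and every pair is joined by at least one edge of G. Contracting each set to a single vertex therefore yields K_{4} as a minor, and since treewidth is minor-monotone, tw(G) ≥ tw(K_{4}) = 3. Therefore the treewidth is 3.

Treewidth 3.
One such decomposition:
Bags: B1 = {0, 3, 5, 10}  B2 = {0, 1, 3, 10}  B3 = {0, 1, 6, 10}  B4 = {1, 6, 10, 11}  B5 = {1, 6, 9, 11}  B6 = {6, 9, 11, 14}  B7 = {7, 9, 11, 14}  B8 = {7, 8, 9, 14}  B9 = {7, 8, 13, 14}  B10 = {4, 7, 8, 13}  B11 = {4, 8, 12, 13}  B12 = {2, 4, 12, 13}
Tree: B1–B2, B2–B3, B3–B4, B4–B5, B5–B6, B6–B7, B7–B8, B8–B9, B9–B10, B10–B11, B11–B12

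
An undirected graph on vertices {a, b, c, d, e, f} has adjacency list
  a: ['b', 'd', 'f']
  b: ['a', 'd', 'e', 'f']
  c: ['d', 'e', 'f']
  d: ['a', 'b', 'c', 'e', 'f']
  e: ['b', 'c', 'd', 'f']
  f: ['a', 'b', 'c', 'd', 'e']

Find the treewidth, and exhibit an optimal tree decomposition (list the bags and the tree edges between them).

Treewidth 3.
One such decomposition:
Bags: B1 = {b, d, e, f}  B2 = {c, d, e, f}  B3 = {a, b, d, f}
Tree: B1–B2, B1–B3

Every bag has size at most 4, so the width is 4 − 1 = 3 and tw(G) ≤ 3. Conversely, {c, d, e, f} is a clique of size 4, and the vertices of any clique must share a bag in every tree decomposition; so some bag has ≥ 4 vertices and tw(G) ≥ 3. Combining the bounds, tw(G) = 3.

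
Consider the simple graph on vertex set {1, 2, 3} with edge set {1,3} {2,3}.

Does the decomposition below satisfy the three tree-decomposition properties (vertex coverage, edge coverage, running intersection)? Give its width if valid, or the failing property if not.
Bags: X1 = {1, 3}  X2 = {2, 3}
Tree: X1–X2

Vertex coverage: the bags together contain {1, 2, 3}, the full vertex set. Edge coverage: each edge of G has both endpoints in at least one bag. Running intersection: for every vertex, the bags containing it form a connected subtree. All three properties hold, so this is a valid tree decomposition of width max|bag| − 1 = 1, and hence tw(G) ≤ 1.

Yes; width 1.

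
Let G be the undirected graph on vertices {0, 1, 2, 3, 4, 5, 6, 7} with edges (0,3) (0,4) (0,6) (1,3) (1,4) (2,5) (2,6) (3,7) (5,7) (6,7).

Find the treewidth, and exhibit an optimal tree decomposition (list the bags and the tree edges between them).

Every bag has size at most 3, so the width is 3 − 1 = 2 and tw(G) ≤ 2. Since 2–5–7–6–2 is a cycle in G, G is not acyclic. Forests are exactly the graphs of treewidth ≤ 1, so tw(G) ≥ 2. Therefore the treewidth is 2.

Treewidth 2.
One optimal decomposition is:
Bags: B1 = {2, 5, 6}  B2 = {5, 6, 7}  B3 = {0, 6, 7}  B4 = {0, 3, 7}  B5 = {0, 3, 4}  B6 = {1, 3, 4}
Tree: B1–B2, B2–B3, B3–B4, B4–B5, B5–B6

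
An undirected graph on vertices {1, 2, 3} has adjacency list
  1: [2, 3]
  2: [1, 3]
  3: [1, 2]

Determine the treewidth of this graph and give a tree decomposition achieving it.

With just one bag of size 3, the width is 3 − 1 = 2, so tw(G) ≤ 2. For the lower bound, the 3 vertices {1, 2, 3} are pairwise adjacent, and any tree decomposition puts a clique entirely inside one bag — forcing width ≥ 2. Therefore the treewidth is 2.

Treewidth 2.
One optimal decomposition is:
Bags: B1 = {1, 2, 3}
Tree: (single bag)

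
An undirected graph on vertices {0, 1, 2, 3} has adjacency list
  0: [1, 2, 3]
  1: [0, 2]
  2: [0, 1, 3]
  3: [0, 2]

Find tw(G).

2

A width-2 tree decomposition is:
Bags: B1 = {0, 2, 3}  B2 = {0, 1, 2}
Tree: B1–B2
Every bag has size at most 3, so the width is 3 − 1 = 2 and tw(G) ≤ 2. For the lower bound, the 3 vertices {0, 1, 2} are pairwise adjacent, and any tree decomposition puts a clique entirely inside one bag — forcing width ≥ 2. Therefore the treewidth is 2.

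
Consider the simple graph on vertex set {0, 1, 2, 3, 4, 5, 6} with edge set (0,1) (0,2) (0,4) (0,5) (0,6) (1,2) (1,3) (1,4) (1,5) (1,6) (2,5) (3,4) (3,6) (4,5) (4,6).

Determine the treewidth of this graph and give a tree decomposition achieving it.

Treewidth 3.
One optimal decomposition is:
Bags: B1 = {0, 1, 4, 6}  B2 = {0, 1, 4, 5}  B3 = {1, 3, 4, 6}  B4 = {0, 1, 2, 5}
Tree: B1–B2, B1–B3, B2–B4

Each bag holds 4 vertices, so the decomposition has width 3, which upper-bounds the treewidth. On the other hand G contains the 4-clique {0, 1, 2, 5}. A clique must lie in a single bag of any decomposition, so no decomposition can have width below 3. Hence tw(G) = 3 exactly.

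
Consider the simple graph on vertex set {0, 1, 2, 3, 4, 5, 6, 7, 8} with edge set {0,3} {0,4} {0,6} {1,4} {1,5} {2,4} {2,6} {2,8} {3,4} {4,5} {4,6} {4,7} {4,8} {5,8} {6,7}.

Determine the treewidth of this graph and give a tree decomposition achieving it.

Treewidth 2.
One such decomposition:
Bags: B1 = {4, 6, 7}  B2 = {2, 4, 6}  B3 = {2, 4, 8}  B4 = {4, 5, 8}  B5 = {0, 4, 6}  B6 = {1, 4, 5}  B7 = {0, 3, 4}
Tree: B1–B2, B2–B3, B3–B4, B1–B5, B4–B6, B5–B7

Each bag holds 3 vertices, so the decomposition has width 2, which upper-bounds the treewidth. Conversely, {1, 4, 5} is a clique of size 3, and the vertices of any clique must share a bag in every tree decomposition; so some bag has ≥ 3 vertices and tw(G) ≥ 2. Combining the bounds, tw(G) = 2.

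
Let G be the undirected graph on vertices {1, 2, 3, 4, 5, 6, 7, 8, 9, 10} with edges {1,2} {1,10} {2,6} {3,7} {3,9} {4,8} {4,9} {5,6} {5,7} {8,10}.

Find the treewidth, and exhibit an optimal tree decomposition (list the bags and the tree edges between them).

Treewidth 2.
Bags: B1 = {1, 2, 6}  B2 = {1, 5, 6}  B3 = {1, 5, 7}  B4 = {1, 3, 7}  B5 = {1, 3, 9}  B6 = {1, 4, 9}  B7 = {1, 4, 8}  B8 = {1, 8, 10}
Tree: B1–B2, B2–B3, B3–B4, B4–B5, B5–B6, B6–B7, B7–B8

The largest bag has 3 vertices, giving width 2; this decomposition certifies tw(G) ≤ 2. For the lower bound, G contains the cycle 1–2–6–5–7–3–9–4–8–10–1, so G is not a forest; only forests have treewidth ≤ 1, hence tw(G) ≥ 2. Hence tw(G) = 2 exactly.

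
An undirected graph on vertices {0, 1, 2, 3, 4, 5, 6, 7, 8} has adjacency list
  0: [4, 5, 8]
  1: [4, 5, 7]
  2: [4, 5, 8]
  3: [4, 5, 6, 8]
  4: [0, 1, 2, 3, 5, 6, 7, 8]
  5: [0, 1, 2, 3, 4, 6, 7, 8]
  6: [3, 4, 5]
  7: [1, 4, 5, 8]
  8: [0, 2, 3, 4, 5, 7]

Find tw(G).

3

A width-3 tree decomposition is:
Bags: B1 = {0, 4, 5, 8}  B2 = {2, 4, 5, 8}  B3 = {4, 5, 7, 8}  B4 = {1, 4, 5, 7}  B5 = {3, 4, 5, 8}  B6 = {3, 4, 5, 6}
Tree: B1–B2, B2–B3, B3–B4, B2–B5, B5–B6
Each bag holds 4 vertices, so the decomposition has width 3, which upper-bounds the treewidth. For the lower bound, the 4 vertices {0, 4, 5, 8} are pairwise adjacent, and any tree decomposition puts a clique entirely inside one bag — forcing width ≥ 3. Therefore the treewidth is 3.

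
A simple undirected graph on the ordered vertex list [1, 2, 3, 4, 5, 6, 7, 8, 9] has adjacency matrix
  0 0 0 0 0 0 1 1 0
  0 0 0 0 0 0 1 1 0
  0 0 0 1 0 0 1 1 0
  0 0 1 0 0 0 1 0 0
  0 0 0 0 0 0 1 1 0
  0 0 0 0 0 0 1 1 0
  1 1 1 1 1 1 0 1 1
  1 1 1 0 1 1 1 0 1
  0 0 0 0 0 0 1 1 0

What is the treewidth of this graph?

2

A width-2 tree decomposition is:
Bags: B1 = {5, 7, 8}  B2 = {3, 7, 8}  B3 = {2, 7, 8}  B4 = {6, 7, 8}  B5 = {1, 7, 8}  B6 = {7, 8, 9}  B7 = {3, 4, 7}
Tree: B1–B2, B1–B3, B1–B4, B1–B5, B4–B6, B2–B7
Each bag holds 3 vertices, so the decomposition has width 2, which upper-bounds the treewidth. For the lower bound, the 3 vertices {1, 7, 8} are pairwise adjacent, and any tree decomposition puts a clique entirely inside one bag — forcing width ≥ 2. Therefore the treewidth is 2.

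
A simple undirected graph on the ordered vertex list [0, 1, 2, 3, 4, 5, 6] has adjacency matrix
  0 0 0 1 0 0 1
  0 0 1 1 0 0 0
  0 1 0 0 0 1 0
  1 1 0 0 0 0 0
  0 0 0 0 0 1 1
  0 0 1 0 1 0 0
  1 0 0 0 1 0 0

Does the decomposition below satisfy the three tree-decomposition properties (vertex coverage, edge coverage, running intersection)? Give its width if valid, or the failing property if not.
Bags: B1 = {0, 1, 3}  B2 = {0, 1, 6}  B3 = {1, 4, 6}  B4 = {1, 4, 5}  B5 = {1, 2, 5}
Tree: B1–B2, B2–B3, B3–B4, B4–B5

Every vertex of G appears in some bag (union = {0, 1, 2, 3, 4, 5, 6}); every edge is covered by a bag; and for each vertex v the set of bags containing v is connected in the bag tree. The decomposition is therefore valid. The largest bag has 3 vertices, so the width is 2.

Yes; width 2.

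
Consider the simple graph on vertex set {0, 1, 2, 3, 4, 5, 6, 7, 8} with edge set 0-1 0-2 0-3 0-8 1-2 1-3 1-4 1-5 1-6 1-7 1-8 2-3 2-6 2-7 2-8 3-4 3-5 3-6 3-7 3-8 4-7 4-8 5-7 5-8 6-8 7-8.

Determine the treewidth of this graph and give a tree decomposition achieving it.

Every bag has size at most 5, so the width is 5 − 1 = 4 and tw(G) ≤ 4. On the other hand G contains the 5-clique {0, 1, 2, 3, 8}. A clique must lie in a single bag of any decomposition, so no decomposition can have width below 4. Therefore the treewidth is 4.

Treewidth 4.
One optimal decomposition is:
Bags: B1 = {1, 3, 4, 7, 8}  B2 = {1, 2, 3, 7, 8}  B3 = {1, 3, 5, 7, 8}  B4 = {0, 1, 2, 3, 8}  B5 = {1, 2, 3, 6, 8}
Tree: B1–B2, B1–B3, B2–B4, B4–B5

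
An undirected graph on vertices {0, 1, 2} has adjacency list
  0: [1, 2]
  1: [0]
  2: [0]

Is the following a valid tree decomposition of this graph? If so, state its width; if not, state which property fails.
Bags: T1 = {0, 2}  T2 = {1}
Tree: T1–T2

No — edge (0,1) lies in no bag.

A tree decomposition must satisfy three properties: every vertex lies in some bag; for every edge, both endpoints lie together in some bag; and for every vertex, the bags containing it form a connected subtree. Here edge (0,1) lies in no bag, so the decomposition is invalid.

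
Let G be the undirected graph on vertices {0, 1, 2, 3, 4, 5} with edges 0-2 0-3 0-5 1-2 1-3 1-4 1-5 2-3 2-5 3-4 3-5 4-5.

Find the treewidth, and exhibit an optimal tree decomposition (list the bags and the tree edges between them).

Treewidth 3.
One optimal decomposition is:
Bags: B1 = {0, 2, 3, 5}  B2 = {1, 2, 3, 5}  B3 = {1, 3, 4, 5}
Tree: B1–B2, B2–B3

Each bag holds 4 vertices, so the decomposition has width 3, which upper-bounds the treewidth. Conversely, {0, 2, 3, 5} is a clique of size 4, and the vertices of any clique must share a bag in every tree decomposition; so some bag has ≥ 4 vertices and tw(G) ≥ 3. The upper and lower bounds meet at 3, so that is the treewidth.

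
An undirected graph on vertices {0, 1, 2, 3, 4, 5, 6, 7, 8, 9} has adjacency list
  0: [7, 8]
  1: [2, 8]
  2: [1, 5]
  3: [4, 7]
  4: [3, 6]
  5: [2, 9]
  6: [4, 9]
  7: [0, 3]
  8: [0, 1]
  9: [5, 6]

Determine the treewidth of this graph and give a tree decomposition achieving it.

Treewidth 2.
One optimal decomposition is:
Bags: B1 = {3, 4, 6}  B2 = {3, 6, 7}  B3 = {0, 6, 7}  B4 = {0, 6, 8}  B5 = {1, 6, 8}  B6 = {1, 2, 6}  B7 = {2, 5, 6}  B8 = {5, 6, 9}
Tree: B1–B2, B2–B3, B3–B4, B4–B5, B5–B6, B6–B7, B7–B8

Each bag holds 3 vertices, so the decomposition has width 2, which upper-bounds the treewidth. Since 6–4–3–7–0–8–1–2–5–9–6 is a cycle in G, G is not acyclic. Forests are exactly the graphs of treewidth ≤ 1, so tw(G) ≥ 2. The upper and lower bounds meet at 2, so that is the treewidth.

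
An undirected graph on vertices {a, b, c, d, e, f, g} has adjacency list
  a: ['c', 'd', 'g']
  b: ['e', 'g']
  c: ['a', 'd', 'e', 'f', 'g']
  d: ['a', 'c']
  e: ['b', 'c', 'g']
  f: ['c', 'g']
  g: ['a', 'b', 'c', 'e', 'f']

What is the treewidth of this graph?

2

A width-2 tree decomposition is:
Bags: B1 = {c, e, g}  B2 = {b, e, g}  B3 = {a, c, g}  B4 = {a, c, d}  B5 = {c, f, g}
Tree: B1–B2, B1–B3, B3–B4, B1–B5
Every bag has size at most 3, so the width is 3 − 1 = 2 and tw(G) ≤ 2. Conversely, {a, c, d} is a clique of size 3, and the vertices of any clique must share a bag in every tree decomposition; so some bag has ≥ 3 vertices and tw(G) ≥ 2. The upper and lower bounds meet at 2, so that is the treewidth.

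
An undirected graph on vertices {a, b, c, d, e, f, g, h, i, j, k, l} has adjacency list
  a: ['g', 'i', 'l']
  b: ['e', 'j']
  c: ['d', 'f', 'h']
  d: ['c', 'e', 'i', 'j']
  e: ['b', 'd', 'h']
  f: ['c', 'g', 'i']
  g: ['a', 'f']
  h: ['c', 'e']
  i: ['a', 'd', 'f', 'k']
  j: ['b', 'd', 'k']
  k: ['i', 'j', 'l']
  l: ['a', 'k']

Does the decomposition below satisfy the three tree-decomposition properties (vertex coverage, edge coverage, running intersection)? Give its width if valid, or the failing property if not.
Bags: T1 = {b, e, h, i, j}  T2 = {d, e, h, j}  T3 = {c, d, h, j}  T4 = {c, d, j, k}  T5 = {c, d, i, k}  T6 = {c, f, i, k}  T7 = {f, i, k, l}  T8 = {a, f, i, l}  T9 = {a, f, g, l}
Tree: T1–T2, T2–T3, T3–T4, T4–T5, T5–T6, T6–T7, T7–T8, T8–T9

A tree decomposition must satisfy three properties: every vertex lies in some bag; for every edge, both endpoints lie together in some bag; and for every vertex, the bags containing it form a connected subtree. Here bags containing vertex i are not connected in the tree, so the decomposition is invalid.

No — bags containing vertex i are not connected in the tree.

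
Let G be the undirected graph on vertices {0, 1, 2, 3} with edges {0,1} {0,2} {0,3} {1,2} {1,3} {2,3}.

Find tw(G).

3

A width-3 tree decomposition is:
Bags: B1 = {0, 1, 2, 3}
Tree: (single bag)
A single bag containing all 4 vertices is trivially a valid decomposition of width 3. For the lower bound, the 4 vertices {0, 1, 2, 3} are pairwise adjacent, and any tree decomposition puts a clique entirely inside one bag — forcing width ≥ 3. Combining the bounds, tw(G) = 3.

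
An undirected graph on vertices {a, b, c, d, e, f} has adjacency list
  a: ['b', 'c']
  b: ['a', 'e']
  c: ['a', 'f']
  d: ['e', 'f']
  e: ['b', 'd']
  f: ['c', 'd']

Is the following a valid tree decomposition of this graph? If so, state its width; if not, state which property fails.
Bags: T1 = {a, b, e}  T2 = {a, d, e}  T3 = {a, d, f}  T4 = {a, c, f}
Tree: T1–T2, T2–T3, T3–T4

Vertex coverage: the bags together contain {a, b, c, d, e, f}, the full vertex set. Edge coverage: each edge of G has both endpoints in at least one bag. Running intersection: for every vertex, the bags containing it form a connected subtree. All three properties hold, so this is a valid tree decomposition of width max|bag| − 1 = 2, and hence tw(G) ≤ 2.

Yes; width 2.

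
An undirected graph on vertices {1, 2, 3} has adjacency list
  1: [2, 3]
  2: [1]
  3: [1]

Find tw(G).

A width-1 tree decomposition is:
Bags: B1 = {1, 3}  B2 = {1, 2}
Tree: B1–B2
Each bag holds 2 vertices, so the decomposition has width 1, which upper-bounds the treewidth. Since G has at least one edge (e.g. 3–1), it is not an edgeless graph, so tw(G) ≥ 1. Hence tw(G) = 1 exactly.

1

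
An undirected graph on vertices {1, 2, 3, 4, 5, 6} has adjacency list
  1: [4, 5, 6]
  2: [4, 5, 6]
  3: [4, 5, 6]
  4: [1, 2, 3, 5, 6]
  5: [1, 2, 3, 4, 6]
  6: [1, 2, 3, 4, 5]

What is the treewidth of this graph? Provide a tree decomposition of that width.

Each bag holds 4 vertices, so the decomposition has width 3, which upper-bounds the treewidth. For the lower bound, the 4 vertices {1, 4, 5, 6} are pairwise adjacent, and any tree decomposition puts a clique entirely inside one bag — forcing width ≥ 3. The upper and lower bounds meet at 3, so that is the treewidth.

Treewidth 3.
One such decomposition:
Bags: B1 = {1, 4, 5, 6}  B2 = {3, 4, 5, 6}  B3 = {2, 4, 5, 6}
Tree: B1–B2, B2–B3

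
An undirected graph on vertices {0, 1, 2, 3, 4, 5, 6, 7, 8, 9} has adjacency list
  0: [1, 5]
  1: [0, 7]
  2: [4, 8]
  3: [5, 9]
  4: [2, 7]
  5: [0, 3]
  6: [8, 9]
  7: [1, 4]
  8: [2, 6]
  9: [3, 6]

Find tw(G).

2

A width-2 tree decomposition is:
Bags: B1 = {0, 3, 5}  B2 = {0, 3, 9}  B3 = {0, 6, 9}  B4 = {0, 6, 8}  B5 = {0, 2, 8}  B6 = {0, 2, 4}  B7 = {0, 4, 7}  B8 = {0, 1, 7}
Tree: B1–B2, B2–B3, B3–B4, B4–B5, B5–B6, B6–B7, B7–B8
Every bag has size at most 3, so the width is 3 − 1 = 2 and tw(G) ≤ 2. Since 0–5–3–9–6–8–2–4–7–1–0 is a cycle in G, G is not acyclic. Forests are exactly the graphs of treewidth ≤ 1, so tw(G) ≥ 2. The upper and lower bounds meet at 2, so that is the treewidth.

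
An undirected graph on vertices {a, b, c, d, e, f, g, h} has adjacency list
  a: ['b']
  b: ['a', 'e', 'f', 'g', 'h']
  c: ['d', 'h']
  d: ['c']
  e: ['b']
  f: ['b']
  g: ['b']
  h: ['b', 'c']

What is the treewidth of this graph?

A width-1 tree decomposition is:
Bags: B1 = {b, g}  B2 = {b, h}  B3 = {b, f}  B4 = {b, e}  B5 = {a, b}  B6 = {c, h}  B7 = {c, d}
Tree: B1–B2, B2–B3, B3–B4, B2–B5, B2–B6, B6–B7
The largest bag has 2 vertices, giving width 1; this decomposition certifies tw(G) ≤ 1. Since G has at least one edge (e.g. g–b), it is not an edgeless graph, so tw(G) ≥ 1. Therefore the treewidth is 1.

1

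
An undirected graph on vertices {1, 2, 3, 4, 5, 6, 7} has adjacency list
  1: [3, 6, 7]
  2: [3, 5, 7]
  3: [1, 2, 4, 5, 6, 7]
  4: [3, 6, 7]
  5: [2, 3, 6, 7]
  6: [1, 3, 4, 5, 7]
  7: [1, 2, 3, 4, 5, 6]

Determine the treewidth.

A width-3 tree decomposition is:
Bags: B1 = {1, 3, 6, 7}  B2 = {3, 5, 6, 7}  B3 = {3, 4, 6, 7}  B4 = {2, 3, 5, 7}
Tree: B1–B2, B1–B3, B2–B4
Each bag holds 4 vertices, so the decomposition has width 3, which upper-bounds the treewidth. On the other hand G contains the 4-clique {2, 3, 5, 7}. A clique must lie in a single bag of any decomposition, so no decomposition can have width below 3. Combining the bounds, tw(G) = 3.

3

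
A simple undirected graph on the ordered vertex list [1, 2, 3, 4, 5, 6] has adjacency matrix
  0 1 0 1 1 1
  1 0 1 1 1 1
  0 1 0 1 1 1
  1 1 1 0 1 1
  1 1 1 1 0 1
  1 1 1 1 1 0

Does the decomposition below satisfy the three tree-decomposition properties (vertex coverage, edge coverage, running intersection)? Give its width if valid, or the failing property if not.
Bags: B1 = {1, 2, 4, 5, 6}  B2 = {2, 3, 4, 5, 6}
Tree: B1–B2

Yes; width 4.

Every vertex of G appears in some bag (union = {1, 2, 3, 4, 5, 6}); every edge is covered by a bag; and for each vertex v the set of bags containing v is connected in the bag tree. The decomposition is therefore valid. The largest bag has 5 vertices, so the width is 4.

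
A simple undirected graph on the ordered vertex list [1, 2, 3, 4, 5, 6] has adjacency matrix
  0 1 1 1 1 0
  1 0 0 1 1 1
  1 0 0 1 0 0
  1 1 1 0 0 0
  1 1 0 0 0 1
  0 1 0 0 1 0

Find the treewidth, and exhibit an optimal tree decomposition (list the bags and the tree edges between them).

Treewidth 2.
One optimal decomposition is:
Bags: B1 = {2, 5, 6}  B2 = {1, 2, 5}  B3 = {1, 2, 4}  B4 = {1, 3, 4}
Tree: B1–B2, B2–B3, B3–B4

Each bag holds 3 vertices, so the decomposition has width 2, which upper-bounds the treewidth. For the lower bound, the 3 vertices {1, 2, 4} are pairwise adjacent, and any tree decomposition puts a clique entirely inside one bag — forcing width ≥ 2. Hence tw(G) = 2 exactly.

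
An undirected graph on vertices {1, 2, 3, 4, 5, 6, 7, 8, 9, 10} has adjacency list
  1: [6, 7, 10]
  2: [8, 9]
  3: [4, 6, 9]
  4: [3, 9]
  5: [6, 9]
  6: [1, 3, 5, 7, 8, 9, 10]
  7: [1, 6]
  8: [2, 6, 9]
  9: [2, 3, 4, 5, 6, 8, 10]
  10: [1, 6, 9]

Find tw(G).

A width-2 tree decomposition is:
Bags: B1 = {5, 6, 9}  B2 = {6, 8, 9}  B3 = {6, 9, 10}  B4 = {1, 6, 10}  B5 = {1, 6, 7}  B6 = {3, 6, 9}  B7 = {3, 4, 9}  B8 = {2, 8, 9}
Tree: B1–B2, B2–B3, B3–B4, B4–B5, B1–B6, B6–B7, B2–B8
Each bag holds 3 vertices, so the decomposition has width 2, which upper-bounds the treewidth. Conversely, {2, 8, 9} is a clique of size 3, and the vertices of any clique must share a bag in every tree decomposition; so some bag has ≥ 3 vertices and tw(G) ≥ 2. Hence tw(G) = 2 exactly.

2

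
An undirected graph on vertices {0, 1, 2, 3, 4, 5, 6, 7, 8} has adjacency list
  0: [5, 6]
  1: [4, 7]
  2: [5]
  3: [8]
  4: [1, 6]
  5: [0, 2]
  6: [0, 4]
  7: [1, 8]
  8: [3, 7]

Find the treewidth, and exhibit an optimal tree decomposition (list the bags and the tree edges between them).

Each bag holds 2 vertices, so the decomposition has width 1, which upper-bounds the treewidth. G has an edge, so its treewidth is at least 1. Hence tw(G) = 1 exactly.

Treewidth 1.
One optimal decomposition is:
Bags: B1 = {2, 5}  B2 = {0, 5}  B3 = {0, 6}  B4 = {4, 6}  B5 = {1, 4}  B6 = {1, 7}  B7 = {7, 8}  B8 = {3, 8}
Tree: B1–B2, B2–B3, B3–B4, B4–B5, B5–B6, B6–B7, B7–B8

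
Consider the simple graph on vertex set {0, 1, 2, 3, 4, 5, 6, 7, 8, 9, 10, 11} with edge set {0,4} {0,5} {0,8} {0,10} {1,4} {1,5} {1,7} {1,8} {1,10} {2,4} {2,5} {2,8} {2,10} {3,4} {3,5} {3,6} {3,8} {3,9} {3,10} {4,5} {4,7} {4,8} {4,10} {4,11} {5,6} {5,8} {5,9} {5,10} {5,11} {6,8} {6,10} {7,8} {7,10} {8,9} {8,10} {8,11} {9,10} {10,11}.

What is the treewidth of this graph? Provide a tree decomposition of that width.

Treewidth 4.
One optimal decomposition is:
Bags: B1 = {3, 4, 5, 8, 10}  B2 = {3, 5, 6, 8, 10}  B3 = {4, 5, 8, 10, 11}  B4 = {1, 4, 5, 8, 10}  B5 = {2, 4, 5, 8, 10}  B6 = {3, 5, 8, 9, 10}  B7 = {1, 4, 7, 8, 10}  B8 = {0, 4, 5, 8, 10}
Tree: B1–B2, B1–B3, B1–B4, B1–B5, B2–B6, B4–B7, B3–B8

Every bag has size at most 5, so the width is 5 − 1 = 4 and tw(G) ≤ 4. On the other hand G contains the 5-clique {3, 5, 8, 9, 10}. A clique must lie in a single bag of any decomposition, so no decomposition can have width below 4. Therefore the treewidth is 4.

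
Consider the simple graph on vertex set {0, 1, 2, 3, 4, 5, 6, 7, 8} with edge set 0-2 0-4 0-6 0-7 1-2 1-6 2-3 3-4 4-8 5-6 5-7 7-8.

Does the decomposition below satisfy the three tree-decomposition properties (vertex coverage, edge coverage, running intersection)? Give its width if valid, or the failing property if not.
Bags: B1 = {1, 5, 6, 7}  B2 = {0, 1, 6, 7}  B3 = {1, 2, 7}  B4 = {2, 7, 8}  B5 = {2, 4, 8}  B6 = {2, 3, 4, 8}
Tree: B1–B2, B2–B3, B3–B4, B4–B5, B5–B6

A tree decomposition must satisfy three properties: every vertex lies in some bag; for every edge, both endpoints lie together in some bag; and for every vertex, the bags containing it form a connected subtree. Here edge (0,2) lies in no bag, so the decomposition is invalid.

No — edge (0,2) lies in no bag.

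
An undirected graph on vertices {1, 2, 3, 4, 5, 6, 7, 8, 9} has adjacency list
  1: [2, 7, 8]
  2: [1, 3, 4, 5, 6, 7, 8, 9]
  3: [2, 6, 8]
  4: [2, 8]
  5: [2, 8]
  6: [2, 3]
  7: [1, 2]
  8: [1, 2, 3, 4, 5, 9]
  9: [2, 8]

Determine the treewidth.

2

A width-2 tree decomposition is:
Bags: B1 = {2, 3, 8}  B2 = {2, 3, 6}  B3 = {2, 8, 9}  B4 = {2, 4, 8}  B5 = {1, 2, 8}  B6 = {1, 2, 7}  B7 = {2, 5, 8}
Tree: B1–B2, B1–B3, B1–B4, B1–B5, B5–B6, B1–B7
The largest bag has 3 vertices, giving width 2; this decomposition certifies tw(G) ≤ 2. For the lower bound, the 3 vertices {1, 2, 8} are pairwise adjacent, and any tree decomposition puts a clique entirely inside one bag — forcing width ≥ 2. Combining the bounds, tw(G) = 2.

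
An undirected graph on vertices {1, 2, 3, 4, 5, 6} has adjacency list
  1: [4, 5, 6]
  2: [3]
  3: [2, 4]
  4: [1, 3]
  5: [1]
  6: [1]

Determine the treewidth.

1

A width-1 tree decomposition is:
Bags: B1 = {3, 4}  B2 = {2, 3}  B3 = {1, 4}  B4 = {1, 5}  B5 = {1, 6}
Tree: B1–B2, B1–B3, B3–B4, B4–B5
Every bag has size at most 2, so the width is 2 − 1 = 1 and tw(G) ≤ 1. G has an edge, so its treewidth is at least 1. Combining the bounds, tw(G) = 1.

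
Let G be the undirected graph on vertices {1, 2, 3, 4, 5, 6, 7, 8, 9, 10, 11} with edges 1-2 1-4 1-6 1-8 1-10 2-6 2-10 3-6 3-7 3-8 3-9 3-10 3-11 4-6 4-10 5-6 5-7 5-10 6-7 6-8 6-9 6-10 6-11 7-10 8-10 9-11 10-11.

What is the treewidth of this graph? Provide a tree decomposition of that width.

Every bag has size at most 4, so the width is 4 − 1 = 3 and tw(G) ≤ 3. On the other hand G contains the 4-clique {3, 6, 9, 11}. A clique must lie in a single bag of any decomposition, so no decomposition can have width below 3. Hence tw(G) = 3 exactly.

Treewidth 3.
One optimal decomposition is:
Bags: B1 = {3, 6, 8, 10}  B2 = {3, 6, 10, 11}  B3 = {1, 6, 8, 10}  B4 = {3, 6, 7, 10}  B5 = {1, 4, 6, 10}  B6 = {3, 6, 9, 11}  B7 = {1, 2, 6, 10}  B8 = {5, 6, 7, 10}
Tree: B1–B2, B1–B3, B1–B4, B3–B5, B2–B6, B5–B7, B4–B8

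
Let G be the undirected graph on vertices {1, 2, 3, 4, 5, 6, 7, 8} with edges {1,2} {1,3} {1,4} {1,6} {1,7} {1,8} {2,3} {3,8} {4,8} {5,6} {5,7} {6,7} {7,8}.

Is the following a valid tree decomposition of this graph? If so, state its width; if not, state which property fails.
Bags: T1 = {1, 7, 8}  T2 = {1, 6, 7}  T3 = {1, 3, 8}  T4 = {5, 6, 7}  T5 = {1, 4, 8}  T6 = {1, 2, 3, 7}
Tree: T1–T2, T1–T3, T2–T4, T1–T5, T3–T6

A tree decomposition must satisfy three properties: every vertex lies in some bag; for every edge, both endpoints lie together in some bag; and for every vertex, the bags containing it form a connected subtree. Here bags containing vertex 7 are not connected in the tree, so the decomposition is invalid.

No — bags containing vertex 7 are not connected in the tree.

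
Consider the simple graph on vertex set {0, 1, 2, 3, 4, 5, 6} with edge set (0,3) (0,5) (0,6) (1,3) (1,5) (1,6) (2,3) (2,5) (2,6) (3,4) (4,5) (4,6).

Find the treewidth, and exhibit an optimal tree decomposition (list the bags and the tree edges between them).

Each bag holds 4 vertices, so the decomposition has width 3, which upper-bounds the treewidth. For the lower bound: the 4 vertex sets {1,3}, {4,6}, {5}, {0} are disjoint, each induces a connected subgraph, and every pair is joined by at least one edge of G. Contracting each set to a single vertex therefore yields K_{4} as a minor, and since treewidth is minor-monotone, tw(G) ≥ tw(K_{4}) = 3. Hence tw(G) = 3 exactly.

Treewidth 3.
Bags: B1 = {1, 3, 5, 6}  B2 = {3, 4, 5, 6}  B3 = {0, 3, 5, 6}  B4 = {2, 3, 5, 6}
Tree: B1–B2, B2–B3, B3–B4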